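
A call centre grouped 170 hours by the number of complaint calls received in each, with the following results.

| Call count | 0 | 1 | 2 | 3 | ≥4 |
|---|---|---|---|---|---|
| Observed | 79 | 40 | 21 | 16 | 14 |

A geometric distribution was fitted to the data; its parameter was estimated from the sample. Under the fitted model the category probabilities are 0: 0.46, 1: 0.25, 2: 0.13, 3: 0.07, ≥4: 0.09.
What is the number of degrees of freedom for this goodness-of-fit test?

3

There are k = 5 categories and 1 parameter estimated from the data, so df = 5 − 1 − 1 = 3.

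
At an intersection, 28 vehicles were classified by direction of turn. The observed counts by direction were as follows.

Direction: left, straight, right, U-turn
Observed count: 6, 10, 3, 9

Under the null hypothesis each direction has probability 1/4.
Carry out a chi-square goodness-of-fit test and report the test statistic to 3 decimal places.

4.286

Under H₀ each category has probability 1/4, so each expected count is 28/4 = 7.
left: (6 − 7)²/7 = 1/7 = 0.1429
straight: (10 − 7)²/7 = 9/7 = 1.2857
right: (3 − 7)²/7 = 16/7 = 2.2857
U-turn: (9 − 7)²/7 = 4/7 = 0.5714
Sum = 4.286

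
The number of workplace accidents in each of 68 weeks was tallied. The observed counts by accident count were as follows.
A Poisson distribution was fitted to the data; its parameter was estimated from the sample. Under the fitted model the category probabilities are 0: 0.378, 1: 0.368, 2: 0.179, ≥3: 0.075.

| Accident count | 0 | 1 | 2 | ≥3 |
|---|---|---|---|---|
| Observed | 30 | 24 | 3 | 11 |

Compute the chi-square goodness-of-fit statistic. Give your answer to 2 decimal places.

Expected counts E_i = n·p_i: 68×0.378 = 25.704, 68×0.368 = 25.024, 68×0.179 = 12.172, 68×0.075 = 5.1.
cat         O        E   (O−E)²/E
0          30   25.704      0.718
1          24   25.024      0.042
2           3   12.172      6.911
≥3         11      5.1      6.825
Sum = 14.50

14.50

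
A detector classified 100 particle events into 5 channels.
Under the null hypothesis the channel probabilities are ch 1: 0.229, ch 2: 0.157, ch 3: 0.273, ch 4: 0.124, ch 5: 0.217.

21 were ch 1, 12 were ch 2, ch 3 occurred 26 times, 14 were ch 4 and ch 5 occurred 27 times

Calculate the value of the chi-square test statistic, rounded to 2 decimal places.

Expected counts E_i = n·p_i: 100×0.229 = 22.9, 100×0.157 = 15.7, 100×0.273 = 27.3, 100×0.124 = 12.4, 100×0.217 = 21.7.
χ² = (21−22.9)²/22.9 + (12−15.7)²/15.7 + (26−27.3)²/27.3 + (14−12.4)²/12.4 + (27−21.7)²/21.7
   = 0.158 + 0.872 + 0.062 + 0.206 + 1.294
Sum = 2.59

2.59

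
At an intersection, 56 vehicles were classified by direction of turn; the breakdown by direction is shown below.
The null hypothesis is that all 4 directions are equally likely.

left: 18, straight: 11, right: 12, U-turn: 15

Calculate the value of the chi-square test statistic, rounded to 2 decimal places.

Expected count for each of the 4 categories: 56/4 = 14.
left: (18 − 14)²/14 = 16/14 = 1.143
straight: (11 − 14)²/14 = 9/14 = 0.643
right: (12 − 14)²/14 = 4/14 = 0.286
U-turn: (15 − 14)²/14 = 1/14 = 0.071
Sum = 2.14

2.14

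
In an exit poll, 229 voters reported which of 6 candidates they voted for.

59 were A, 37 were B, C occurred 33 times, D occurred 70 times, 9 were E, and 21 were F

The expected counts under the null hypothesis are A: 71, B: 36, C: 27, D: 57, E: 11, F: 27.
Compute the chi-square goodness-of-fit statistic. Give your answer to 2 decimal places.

8.05

χ² = (59−71)²/71 + (37−36)²/36 + (33−27)²/27 + (70−57)²/57 + (9−11)²/11 + (21−27)²/27
   = 2.028 + 0.028 + 1.333 + 2.965 + 0.364 + 1.333
Sum = 8.05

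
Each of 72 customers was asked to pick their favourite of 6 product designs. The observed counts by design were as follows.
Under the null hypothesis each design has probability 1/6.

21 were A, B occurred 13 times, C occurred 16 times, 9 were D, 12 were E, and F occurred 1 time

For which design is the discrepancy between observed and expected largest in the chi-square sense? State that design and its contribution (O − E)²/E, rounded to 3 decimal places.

Expected count for each of the 6 categories: 72/6 = 12.
χ² = (21−12)²/12 + (13−12)²/12 + (16−12)²/12 + (9−12)²/12 + (12−12)²/12 + (1−12)²/12
   = 6.7500 + 0.0833 + 1.3333 + 0.7500 + 0.0000 + 10.0833
The largest term is for F: 10.083.

F, 10.083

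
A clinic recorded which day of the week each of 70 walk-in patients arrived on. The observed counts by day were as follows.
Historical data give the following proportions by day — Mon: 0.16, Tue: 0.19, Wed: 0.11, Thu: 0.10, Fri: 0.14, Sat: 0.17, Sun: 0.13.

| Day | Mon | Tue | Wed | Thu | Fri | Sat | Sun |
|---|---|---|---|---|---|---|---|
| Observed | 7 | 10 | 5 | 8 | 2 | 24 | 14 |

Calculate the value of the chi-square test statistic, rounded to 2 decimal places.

Expected counts E_i = n·p_i: 70×0.16 = 11.2, 70×0.19 = 13.3, 70×0.11 = 7.7, 70×0.10 = 7, 70×0.14 = 9.8, 70×0.17 = 11.9, 70×0.13 = 9.1.
cat         O        E   (O−E)²/E
Mon         7     11.2      1.575
Tue        10     13.3      0.819
Wed         5      7.7      0.947
Thu         8        7      0.143
Fri         2      9.8      6.208
Sat        24     11.9     12.303
Sun        14      9.1      2.638
Sum = 24.63

24.63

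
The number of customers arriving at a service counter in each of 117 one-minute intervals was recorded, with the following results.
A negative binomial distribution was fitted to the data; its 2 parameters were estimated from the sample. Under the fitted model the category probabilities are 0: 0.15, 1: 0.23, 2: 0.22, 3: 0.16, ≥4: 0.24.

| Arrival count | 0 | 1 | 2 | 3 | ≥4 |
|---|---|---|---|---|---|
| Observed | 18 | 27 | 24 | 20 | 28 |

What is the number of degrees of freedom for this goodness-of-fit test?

There are k = 5 categories and 2 parameters estimated from the data, so df = 5 − 1 − 2 = 2.

2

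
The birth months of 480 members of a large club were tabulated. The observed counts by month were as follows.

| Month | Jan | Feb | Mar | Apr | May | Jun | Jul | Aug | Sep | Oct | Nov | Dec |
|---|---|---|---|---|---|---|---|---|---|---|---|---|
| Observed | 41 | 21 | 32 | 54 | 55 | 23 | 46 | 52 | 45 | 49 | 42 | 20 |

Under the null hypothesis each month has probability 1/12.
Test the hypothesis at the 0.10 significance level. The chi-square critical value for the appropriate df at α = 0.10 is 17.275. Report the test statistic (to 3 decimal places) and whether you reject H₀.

Under H₀ each category has probability 1/12, so each expected count is 480/12 = 40.
Jan: (41 − 40)²/40 = 1/40 = 0.0250
Feb: (21 − 40)²/40 = 361/40 = 9.0250
Mar: (32 − 40)²/40 = 64/40 = 1.6000
Apr: (54 − 40)²/40 = 196/40 = 4.9000
May: (55 − 40)²/40 = 225/40 = 5.6250
Jun: (23 − 40)²/40 = 289/40 = 7.2250
Jul: (46 − 40)²/40 = 36/40 = 0.9000
Aug: (52 − 40)²/40 = 144/40 = 3.6000
Sep: (45 − 40)²/40 = 25/40 = 0.6250
Oct: (49 − 40)²/40 = 81/40 = 2.0250
Nov: (42 − 40)²/40 = 4/40 = 0.1000
Dec: (20 − 40)²/40 = 400/40 = 10.0000
Sum = 45.650
df = 11. Since 45.650 > 17.275, we reject H₀.

45.650; reject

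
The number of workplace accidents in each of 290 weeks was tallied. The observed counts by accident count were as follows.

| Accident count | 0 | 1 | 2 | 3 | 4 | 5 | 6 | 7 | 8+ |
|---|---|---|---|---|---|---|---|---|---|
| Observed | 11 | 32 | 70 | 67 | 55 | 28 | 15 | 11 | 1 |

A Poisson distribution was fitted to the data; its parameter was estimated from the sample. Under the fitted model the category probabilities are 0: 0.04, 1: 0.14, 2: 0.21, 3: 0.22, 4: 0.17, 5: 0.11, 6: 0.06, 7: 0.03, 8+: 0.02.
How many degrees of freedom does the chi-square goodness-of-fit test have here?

There are k = 9 categories and 1 parameter estimated from the data, so df = 9 − 1 − 1 = 7.

7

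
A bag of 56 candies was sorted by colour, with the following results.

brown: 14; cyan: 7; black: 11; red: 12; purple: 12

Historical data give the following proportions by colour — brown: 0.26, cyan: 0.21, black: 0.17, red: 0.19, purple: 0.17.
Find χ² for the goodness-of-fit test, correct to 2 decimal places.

3.00

Expected counts E_i = n·p_i: 56×0.26 = 14.56, 56×0.21 = 11.76, 56×0.17 = 9.52, 56×0.19 = 10.64, 56×0.17 = 9.52.
brown: (14 − 14.56)²/14.56 = 0.3136/14.56 = 0.022
cyan: (7 − 11.76)²/11.76 = 22.6576/11.76 = 1.927
black: (11 − 9.52)²/9.52 = 2.1904/9.52 = 0.230
red: (12 − 10.64)²/10.64 = 1.8496/10.64 = 0.174
purple: (12 − 9.52)²/9.52 = 6.1504/9.52 = 0.646
Sum = 3.00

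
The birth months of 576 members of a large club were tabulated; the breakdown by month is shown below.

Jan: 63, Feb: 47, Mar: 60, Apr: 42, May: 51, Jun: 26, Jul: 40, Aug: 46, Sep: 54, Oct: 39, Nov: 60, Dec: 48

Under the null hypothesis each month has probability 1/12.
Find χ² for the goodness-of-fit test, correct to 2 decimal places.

25.58

Expected count for each of the 12 categories: 576/12 = 48.
χ² = (63−48)²/48 + (47−48)²/48 + (60−48)²/48 + (42−48)²/48 + (51−48)²/48 + (26−48)²/48 + (40−48)²/48 + (46−48)²/48 + (54−48)²/48 + (39−48)²/48 + (60−48)²/48 + (48−48)²/48
   = 4.688 + 0.021 + 3.000 + 0.750 + 0.188 + 10.083 + 1.333 + 0.083 + 0.750 + 1.688 + 3.000 + 0.000
Sum = 25.58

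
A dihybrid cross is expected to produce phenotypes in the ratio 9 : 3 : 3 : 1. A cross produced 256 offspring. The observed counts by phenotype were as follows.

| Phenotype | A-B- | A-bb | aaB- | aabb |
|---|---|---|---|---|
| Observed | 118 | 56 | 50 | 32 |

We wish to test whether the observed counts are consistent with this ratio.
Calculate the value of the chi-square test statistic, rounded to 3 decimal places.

22.111

Ratio total = 16. Expected counts: 256×9/16 = 144, 256×3/16 = 48, 256×3/16 = 48, 256×1/16 = 16.
cat         O        E   (O−E)²/E
A-B-      118      144     4.6944
A-bb       56       48     1.3333
aaB-       50       48     0.0833
aabb       32       16    16.0000
Sum = 22.111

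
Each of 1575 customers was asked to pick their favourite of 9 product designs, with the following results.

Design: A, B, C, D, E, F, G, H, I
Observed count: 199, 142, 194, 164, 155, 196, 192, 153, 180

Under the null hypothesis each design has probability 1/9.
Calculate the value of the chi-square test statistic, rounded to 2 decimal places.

21.63

Under H₀ each category has probability 1/9, so each expected count is 1575/9 = 175.
A: (199 − 175)²/175 = 576/175 = 3.291
B: (142 − 175)²/175 = 1089/175 = 6.223
C: (194 − 175)²/175 = 361/175 = 2.063
D: (164 − 175)²/175 = 121/175 = 0.691
E: (155 − 175)²/175 = 400/175 = 2.286
F: (196 − 175)²/175 = 441/175 = 2.520
G: (192 − 175)²/175 = 289/175 = 1.651
H: (153 − 175)²/175 = 484/175 = 2.766
I: (180 − 175)²/175 = 25/175 = 0.143
Sum = 21.63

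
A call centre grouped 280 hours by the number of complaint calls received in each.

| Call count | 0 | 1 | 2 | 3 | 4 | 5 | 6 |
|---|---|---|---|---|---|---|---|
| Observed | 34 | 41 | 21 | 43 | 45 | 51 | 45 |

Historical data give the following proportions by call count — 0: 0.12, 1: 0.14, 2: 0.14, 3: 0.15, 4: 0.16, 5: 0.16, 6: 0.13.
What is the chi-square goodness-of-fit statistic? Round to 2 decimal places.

Expected counts E_i = n·p_i: 280×0.12 = 33.6, 280×0.14 = 39.2, 280×0.14 = 39.2, 280×0.15 = 42, 280×0.16 = 44.8, 280×0.16 = 44.8, 280×0.13 = 36.4.
0: (34 − 33.6)²/33.6 = 0.16/33.6 = 0.005
1: (41 − 39.2)²/39.2 = 3.24/39.2 = 0.083
2: (21 − 39.2)²/39.2 = 331.24/39.2 = 8.450
3: (43 − 42)²/42 = 1/42 = 0.024
4: (45 − 44.8)²/44.8 = 0.04/44.8 = 0.001
5: (51 − 44.8)²/44.8 = 38.44/44.8 = 0.858
6: (45 − 36.4)²/36.4 = 73.96/36.4 = 2.032
Sum = 11.45

11.45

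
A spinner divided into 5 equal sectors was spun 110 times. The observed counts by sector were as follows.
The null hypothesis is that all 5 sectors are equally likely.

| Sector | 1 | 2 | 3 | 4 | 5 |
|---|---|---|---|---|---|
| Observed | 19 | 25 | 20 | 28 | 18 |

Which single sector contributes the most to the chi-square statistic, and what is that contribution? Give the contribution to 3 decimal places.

Under H₀ each category has probability 1/5, so each expected count is 110/5 = 22.
1: (19 − 22)²/22 = 9/22 = 0.4091
2: (25 − 22)²/22 = 9/22 = 0.4091
3: (20 − 22)²/22 = 4/22 = 0.1818
4: (28 − 22)²/22 = 36/22 = 1.6364
5: (18 − 22)²/22 = 16/22 = 0.7273
The largest term is for 4: 1.636.

4, 1.636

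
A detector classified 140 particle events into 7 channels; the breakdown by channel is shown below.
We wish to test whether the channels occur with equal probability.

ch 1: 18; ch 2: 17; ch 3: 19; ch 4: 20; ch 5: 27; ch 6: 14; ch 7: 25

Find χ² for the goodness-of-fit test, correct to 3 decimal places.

Under H₀ each category has probability 1/7, so each expected count is 140/7 = 20.
cat         O        E   (O−E)²/E
ch 1       18       20     0.2000
ch 2       17       20     0.4500
ch 3       19       20     0.0500
ch 4       20       20     0.0000
ch 5       27       20     2.4500
ch 6       14       20     1.8000
ch 7       25       20     1.2500
Sum = 6.200

6.200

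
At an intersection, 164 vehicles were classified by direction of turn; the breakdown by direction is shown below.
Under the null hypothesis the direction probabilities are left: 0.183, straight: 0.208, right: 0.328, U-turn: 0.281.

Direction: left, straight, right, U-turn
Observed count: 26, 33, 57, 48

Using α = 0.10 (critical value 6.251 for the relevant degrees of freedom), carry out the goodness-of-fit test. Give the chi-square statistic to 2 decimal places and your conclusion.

0.84; do not reject

Expected counts E_i = n·p_i: 164×0.183 = 30.012, 164×0.208 = 34.112, 164×0.328 = 53.792, 164×0.281 = 46.084.
left: (26 − 30.012)²/30.012 = 16.096144/30.012 = 0.536
straight: (33 − 34.112)²/34.112 = 1.236544/34.112 = 0.036
right: (57 − 53.792)²/53.792 = 10.291264/53.792 = 0.191
U-turn: (48 − 46.084)²/46.084 = 3.671056/46.084 = 0.080
Sum = 0.84
df = 3. Since 0.84 < 6.251, we do not reject H₀.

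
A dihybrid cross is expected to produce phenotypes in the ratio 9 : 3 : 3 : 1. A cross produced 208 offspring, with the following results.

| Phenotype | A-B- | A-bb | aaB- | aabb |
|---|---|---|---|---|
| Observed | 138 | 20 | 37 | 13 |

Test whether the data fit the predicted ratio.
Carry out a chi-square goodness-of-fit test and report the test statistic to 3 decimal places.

Ratio total = 16. Expected counts: 208×9/16 = 117, 208×3/16 = 39, 208×3/16 = 39, 208×1/16 = 13.
χ² = (138−117)²/117 + (20−39)²/39 + (37−39)²/39 + (13−13)²/13
   = 3.7692 + 9.2564 + 0.1026 + 0.0000
Sum = 13.128

13.128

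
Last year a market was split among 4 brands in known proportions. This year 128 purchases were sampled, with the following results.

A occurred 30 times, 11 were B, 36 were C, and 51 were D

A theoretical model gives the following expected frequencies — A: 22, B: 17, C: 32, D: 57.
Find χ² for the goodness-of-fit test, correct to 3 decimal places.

6.158

χ² = (30−22)²/22 + (11−17)²/17 + (36−32)²/32 + (51−57)²/57
   = 2.9091 + 2.1176 + 0.5000 + 0.6316
Sum = 6.158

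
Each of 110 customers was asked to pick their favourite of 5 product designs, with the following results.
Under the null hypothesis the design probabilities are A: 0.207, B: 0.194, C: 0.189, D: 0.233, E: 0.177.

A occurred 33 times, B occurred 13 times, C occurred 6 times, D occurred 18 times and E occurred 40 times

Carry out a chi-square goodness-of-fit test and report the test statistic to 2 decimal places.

42.30

Expected counts E_i = n·p_i: 110×0.207 = 22.77, 110×0.194 = 21.34, 110×0.189 = 20.79, 110×0.233 = 25.63, 110×0.177 = 19.47.
cat         O        E   (O−E)²/E
A          33    22.77      4.596
B          13    21.34      3.259
C           6    20.79     10.522
D          18    25.63      2.271
E          40    19.47     21.648
Sum = 42.30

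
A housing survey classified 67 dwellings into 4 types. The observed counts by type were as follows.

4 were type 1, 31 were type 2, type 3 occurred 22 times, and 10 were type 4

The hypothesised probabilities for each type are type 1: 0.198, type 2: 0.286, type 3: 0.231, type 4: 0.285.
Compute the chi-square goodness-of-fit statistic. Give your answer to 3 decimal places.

Expected counts E_i = n·p_i: 67×0.198 = 13.266, 67×0.286 = 19.162, 67×0.231 = 15.477, 67×0.285 = 19.095.
type 1: (4 − 13.266)²/13.266 = 85.858756/13.266 = 6.4721
type 2: (31 − 19.162)²/19.162 = 140.138244/19.162 = 7.3133
type 3: (22 − 15.477)²/15.477 = 42.549529/15.477 = 2.7492
type 4: (10 − 19.095)²/19.095 = 82.719025/19.095 = 4.3320
Sum = 20.867

20.867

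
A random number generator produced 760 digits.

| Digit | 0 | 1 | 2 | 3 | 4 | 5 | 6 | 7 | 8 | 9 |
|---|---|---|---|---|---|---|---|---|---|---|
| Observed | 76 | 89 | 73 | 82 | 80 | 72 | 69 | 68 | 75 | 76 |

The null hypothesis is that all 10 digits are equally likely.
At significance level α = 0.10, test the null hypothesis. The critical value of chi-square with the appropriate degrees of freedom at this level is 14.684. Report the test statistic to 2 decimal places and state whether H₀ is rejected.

4.74; do not reject

Expected count for each of the 10 categories: 760/10 = 76.
χ² = (76−76)²/76 + (89−76)²/76 + (73−76)²/76 + (82−76)²/76 + (80−76)²/76 + (72−76)²/76 + (69−76)²/76 + (68−76)²/76 + (75−76)²/76 + (76−76)²/76
   = 0.000 + 2.224 + 0.118 + 0.474 + 0.211 + 0.211 + 0.645 + 0.842 + 0.013 + 0.000
Sum = 4.74
df = 9. Since 4.74 < 14.684, we do not reject H₀.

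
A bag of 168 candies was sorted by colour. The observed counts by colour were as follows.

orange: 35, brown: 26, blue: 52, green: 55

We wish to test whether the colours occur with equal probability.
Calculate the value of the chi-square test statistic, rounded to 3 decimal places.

Expected count for each of the 4 categories: 168/4 = 42.
χ² = (35−42)²/42 + (26−42)²/42 + (52−42)²/42 + (55−42)²/42
   = 1.1667 + 6.0952 + 2.3810 + 4.0238
Sum = 13.667

13.667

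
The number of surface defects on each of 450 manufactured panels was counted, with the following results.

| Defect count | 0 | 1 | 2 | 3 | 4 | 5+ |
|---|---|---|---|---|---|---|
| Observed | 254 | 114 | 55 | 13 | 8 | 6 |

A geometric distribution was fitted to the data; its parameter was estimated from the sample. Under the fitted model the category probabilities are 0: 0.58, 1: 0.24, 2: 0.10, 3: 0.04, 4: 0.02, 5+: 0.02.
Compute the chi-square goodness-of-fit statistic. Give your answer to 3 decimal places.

Expected counts E_i = n·p_i: 450×0.58 = 261, 450×0.24 = 108, 450×0.10 = 45, 450×0.04 = 18, 450×0.02 = 9, 450×0.02 = 9.
cat         O        E   (O−E)²/E
0         254      261     0.1877
1         114      108     0.3333
2          55       45     2.2222
3          13       18     1.3889
4           8        9     0.1111
5+          6        9     1.0000
Sum = 5.243

5.243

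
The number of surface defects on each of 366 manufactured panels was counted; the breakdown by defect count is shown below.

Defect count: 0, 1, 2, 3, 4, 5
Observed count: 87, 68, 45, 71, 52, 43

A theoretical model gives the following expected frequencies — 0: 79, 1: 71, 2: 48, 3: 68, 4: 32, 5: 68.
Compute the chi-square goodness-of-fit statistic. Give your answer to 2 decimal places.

χ² = (87−79)²/79 + (68−71)²/71 + (45−48)²/48 + (71−68)²/68 + (52−32)²/32 + (43−68)²/68
   = 0.810 + 0.127 + 0.188 + 0.132 + 12.500 + 9.191
Sum = 22.95

22.95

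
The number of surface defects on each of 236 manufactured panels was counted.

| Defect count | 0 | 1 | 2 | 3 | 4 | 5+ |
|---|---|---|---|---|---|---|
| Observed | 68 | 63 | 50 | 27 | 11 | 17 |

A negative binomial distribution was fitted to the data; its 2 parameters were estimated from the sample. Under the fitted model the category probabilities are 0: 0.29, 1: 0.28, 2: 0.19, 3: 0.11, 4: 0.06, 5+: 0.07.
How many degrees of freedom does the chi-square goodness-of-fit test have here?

There are k = 6 categories and 2 parameters estimated from the data, so df = 6 − 1 − 2 = 3.

3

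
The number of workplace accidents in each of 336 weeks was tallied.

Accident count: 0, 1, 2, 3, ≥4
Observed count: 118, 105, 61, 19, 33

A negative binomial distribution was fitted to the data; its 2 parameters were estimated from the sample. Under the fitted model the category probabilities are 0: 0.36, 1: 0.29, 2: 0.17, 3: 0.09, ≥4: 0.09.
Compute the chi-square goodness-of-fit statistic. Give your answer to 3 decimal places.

5.352

Expected counts E_i = n·p_i: 336×0.36 = 120.96, 336×0.29 = 97.44, 336×0.17 = 57.12, 336×0.09 = 30.24, 336×0.09 = 30.24.
0: (118 − 120.96)²/120.96 = 8.7616/120.96 = 0.0724
1: (105 − 97.44)²/97.44 = 57.1536/97.44 = 0.5866
2: (61 − 57.12)²/57.12 = 15.0544/57.12 = 0.2636
3: (19 − 30.24)²/30.24 = 126.3376/30.24 = 4.1778
≥4: (33 − 30.24)²/30.24 = 7.6176/30.24 = 0.2519
Sum = 5.352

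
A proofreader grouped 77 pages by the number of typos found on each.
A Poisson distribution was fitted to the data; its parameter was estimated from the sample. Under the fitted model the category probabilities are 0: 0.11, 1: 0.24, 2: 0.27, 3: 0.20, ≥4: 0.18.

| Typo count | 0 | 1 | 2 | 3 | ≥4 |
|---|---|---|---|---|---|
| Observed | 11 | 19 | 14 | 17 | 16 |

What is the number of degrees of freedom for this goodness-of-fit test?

3

There are k = 5 categories and 1 parameter estimated from the data, so df = 5 − 1 − 1 = 3.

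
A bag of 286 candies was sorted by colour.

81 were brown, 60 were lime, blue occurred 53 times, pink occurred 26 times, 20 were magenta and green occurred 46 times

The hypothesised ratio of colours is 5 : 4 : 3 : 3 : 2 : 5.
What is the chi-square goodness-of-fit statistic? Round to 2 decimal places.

Ratio total = 22. Expected counts: 286×5/22 = 65, 286×4/22 = 52, 286×3/22 = 39, 286×3/22 = 39, 286×2/22 = 26, 286×5/22 = 65.
χ² = (81−65)²/65 + (60−52)²/52 + (53−39)²/39 + (26−39)²/39 + (20−26)²/26 + (46−65)²/65
   = 3.938 + 1.231 + 5.026 + 4.333 + 1.385 + 5.554
Sum = 21.47

21.47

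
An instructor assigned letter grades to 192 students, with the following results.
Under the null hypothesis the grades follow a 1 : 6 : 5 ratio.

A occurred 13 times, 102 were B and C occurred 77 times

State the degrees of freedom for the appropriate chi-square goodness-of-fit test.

There are k = 3 categories and no parameters were estimated from the data, so df = 3 − 1 = 2.

2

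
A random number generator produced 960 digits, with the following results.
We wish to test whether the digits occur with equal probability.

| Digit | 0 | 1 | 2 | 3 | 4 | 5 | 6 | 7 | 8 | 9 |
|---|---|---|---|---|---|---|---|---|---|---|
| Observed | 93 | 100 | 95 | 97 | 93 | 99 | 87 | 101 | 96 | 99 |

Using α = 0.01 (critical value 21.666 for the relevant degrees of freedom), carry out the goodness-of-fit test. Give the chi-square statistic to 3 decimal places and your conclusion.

1.667; do not reject

Under H₀ each category has probability 1/10, so each expected count is 960/10 = 96.
0: (93 − 96)²/96 = 9/96 = 0.0938
1: (100 − 96)²/96 = 16/96 = 0.1667
2: (95 − 96)²/96 = 1/96 = 0.0104
3: (97 − 96)²/96 = 1/96 = 0.0104
4: (93 − 96)²/96 = 9/96 = 0.0938
5: (99 − 96)²/96 = 9/96 = 0.0938
6: (87 − 96)²/96 = 81/96 = 0.8438
7: (101 − 96)²/96 = 25/96 = 0.2604
8: (96 − 96)²/96 = 0/96 = 0.0000
9: (99 − 96)²/96 = 9/96 = 0.0938
Sum = 1.667
df = 9. Since 1.667 < 21.666, we do not reject H₀.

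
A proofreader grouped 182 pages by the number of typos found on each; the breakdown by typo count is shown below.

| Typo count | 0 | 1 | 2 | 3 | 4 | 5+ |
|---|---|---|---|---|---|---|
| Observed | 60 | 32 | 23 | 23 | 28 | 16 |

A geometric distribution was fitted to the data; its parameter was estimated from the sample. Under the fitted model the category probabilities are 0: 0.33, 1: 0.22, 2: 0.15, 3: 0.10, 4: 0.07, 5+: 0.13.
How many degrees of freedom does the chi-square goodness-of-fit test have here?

There are k = 6 categories and 1 parameter estimated from the data, so df = 6 − 1 − 1 = 4.

4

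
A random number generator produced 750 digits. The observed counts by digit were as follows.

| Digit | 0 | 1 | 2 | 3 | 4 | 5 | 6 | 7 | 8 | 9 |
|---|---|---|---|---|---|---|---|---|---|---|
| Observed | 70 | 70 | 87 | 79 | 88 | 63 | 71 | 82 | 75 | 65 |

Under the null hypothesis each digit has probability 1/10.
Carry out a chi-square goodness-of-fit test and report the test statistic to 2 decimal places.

9.17

Under H₀ each category has probability 1/10, so each expected count is 750/10 = 75.
χ² = (70−75)²/75 + (70−75)²/75 + (87−75)²/75 + (79−75)²/75 + (88−75)²/75 + (63−75)²/75 + (71−75)²/75 + (82−75)²/75 + (75−75)²/75 + (65−75)²/75
   = 0.333 + 0.333 + 1.920 + 0.213 + 2.253 + 1.920 + 0.213 + 0.653 + 0.000 + 1.333
Sum = 9.17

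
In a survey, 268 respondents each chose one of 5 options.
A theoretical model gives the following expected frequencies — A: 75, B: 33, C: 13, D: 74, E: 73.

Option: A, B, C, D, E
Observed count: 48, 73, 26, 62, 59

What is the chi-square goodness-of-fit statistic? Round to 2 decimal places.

cat         O        E   (O−E)²/E
A          48       75      9.720
B          73       33     48.485
C          26       13     13.000
D          62       74      1.946
E          59       73      2.685
Sum = 75.84

75.84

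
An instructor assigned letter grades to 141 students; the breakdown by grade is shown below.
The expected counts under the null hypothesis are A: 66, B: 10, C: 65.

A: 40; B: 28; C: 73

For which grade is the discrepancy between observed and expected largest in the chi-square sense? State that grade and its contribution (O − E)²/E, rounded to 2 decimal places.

B, 32.40

A: (40 − 66)²/66 = 676/66 = 10.242
B: (28 − 10)²/10 = 324/10 = 32.400
C: (73 − 65)²/65 = 64/65 = 0.985
The largest term is for B: 32.40.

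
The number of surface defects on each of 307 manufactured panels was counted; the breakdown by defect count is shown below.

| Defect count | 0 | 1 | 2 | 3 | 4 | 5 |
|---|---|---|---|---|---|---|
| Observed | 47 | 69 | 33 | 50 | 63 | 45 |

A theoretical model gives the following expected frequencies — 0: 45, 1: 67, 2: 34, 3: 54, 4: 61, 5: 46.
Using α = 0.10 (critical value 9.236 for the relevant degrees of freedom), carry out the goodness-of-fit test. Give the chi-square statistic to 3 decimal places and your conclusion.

0.562; do not reject

cat         O        E   (O−E)²/E
0          47       45     0.0889
1          69       67     0.0597
2          33       34     0.0294
3          50       54     0.2963
4          63       61     0.0656
5          45       46     0.0217
Sum = 0.562
df = 5. Since 0.562 < 9.236, we do not reject H₀.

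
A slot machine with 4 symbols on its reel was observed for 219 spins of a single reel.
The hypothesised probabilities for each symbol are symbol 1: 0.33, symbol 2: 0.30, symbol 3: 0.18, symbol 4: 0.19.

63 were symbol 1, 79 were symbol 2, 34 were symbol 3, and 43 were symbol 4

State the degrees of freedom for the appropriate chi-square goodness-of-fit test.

3

There are k = 4 categories and no parameters were estimated from the data, so df = 4 − 1 = 3.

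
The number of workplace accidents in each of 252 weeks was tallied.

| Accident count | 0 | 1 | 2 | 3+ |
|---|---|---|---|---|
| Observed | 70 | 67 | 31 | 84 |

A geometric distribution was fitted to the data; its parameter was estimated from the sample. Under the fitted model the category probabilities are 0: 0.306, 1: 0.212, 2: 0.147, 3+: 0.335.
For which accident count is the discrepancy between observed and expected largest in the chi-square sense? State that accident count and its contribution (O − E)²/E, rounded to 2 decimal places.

1, 3.45

Expected counts E_i = n·p_i: 252×0.306 = 77.112, 252×0.212 = 53.424, 252×0.147 = 37.044, 252×0.335 = 84.42.
χ² = (70−77.112)²/77.112 + (67−53.424)²/53.424 + (31−37.044)²/37.044 + (84−84.42)²/84.42
   = 0.656 + 3.450 + 0.986 + 0.002
The largest term is for 1: 3.45.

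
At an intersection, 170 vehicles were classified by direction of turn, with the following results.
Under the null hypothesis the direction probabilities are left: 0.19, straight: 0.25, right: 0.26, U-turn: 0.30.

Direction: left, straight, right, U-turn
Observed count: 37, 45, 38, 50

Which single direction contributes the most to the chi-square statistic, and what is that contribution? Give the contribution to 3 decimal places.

right, 0.870

Expected counts E_i = n·p_i: 170×0.19 = 32.3, 170×0.25 = 42.5, 170×0.26 = 44.2, 170×0.30 = 51.
left: (37 − 32.3)²/32.3 = 22.09/32.3 = 0.6839
straight: (45 − 42.5)²/42.5 = 6.25/42.5 = 0.1471
right: (38 − 44.2)²/44.2 = 38.44/44.2 = 0.8697
U-turn: (50 − 51)²/51 = 1/51 = 0.0196
The largest term is for right: 0.870.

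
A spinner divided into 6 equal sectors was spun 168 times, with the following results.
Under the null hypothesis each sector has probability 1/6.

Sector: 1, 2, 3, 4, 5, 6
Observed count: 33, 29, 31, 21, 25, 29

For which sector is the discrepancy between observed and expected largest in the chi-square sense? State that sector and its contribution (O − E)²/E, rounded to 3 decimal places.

Expected count for each of the 6 categories: 168/6 = 28.
χ² = (33−28)²/28 + (29−28)²/28 + (31−28)²/28 + (21−28)²/28 + (25−28)²/28 + (29−28)²/28
   = 0.8929 + 0.0357 + 0.3214 + 1.7500 + 0.3214 + 0.0357
The largest term is for 4: 1.750.

4, 1.750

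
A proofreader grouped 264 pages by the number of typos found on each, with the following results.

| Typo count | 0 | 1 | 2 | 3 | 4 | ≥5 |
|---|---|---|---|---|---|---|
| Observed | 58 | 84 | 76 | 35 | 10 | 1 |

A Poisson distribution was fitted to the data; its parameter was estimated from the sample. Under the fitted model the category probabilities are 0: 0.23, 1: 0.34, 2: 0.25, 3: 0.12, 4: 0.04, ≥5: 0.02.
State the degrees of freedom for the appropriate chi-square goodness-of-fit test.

There are k = 6 categories and 1 parameter estimated from the data, so df = 6 − 1 − 1 = 4.

4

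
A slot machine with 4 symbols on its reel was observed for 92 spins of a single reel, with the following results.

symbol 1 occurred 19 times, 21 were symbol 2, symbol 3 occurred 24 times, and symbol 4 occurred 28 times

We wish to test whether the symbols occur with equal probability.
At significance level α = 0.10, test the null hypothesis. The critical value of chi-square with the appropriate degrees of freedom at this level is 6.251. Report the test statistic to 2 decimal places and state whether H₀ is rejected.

2.00; do not reject

Under H₀ each category has probability 1/4, so each expected count is 92/4 = 23.
cat           O        E   (O−E)²/E
symbol 1     19       23      0.696
symbol 2     21       23      0.174
symbol 3     24       23      0.043
symbol 4     28       23      1.087
Sum = 2.00
df = 3. Since 2.00 < 6.251, we do not reject H₀.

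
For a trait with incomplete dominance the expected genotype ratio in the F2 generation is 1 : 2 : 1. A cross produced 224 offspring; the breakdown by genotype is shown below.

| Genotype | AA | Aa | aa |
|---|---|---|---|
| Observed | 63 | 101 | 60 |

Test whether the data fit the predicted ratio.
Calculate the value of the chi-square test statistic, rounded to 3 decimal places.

2.241

Ratio total = 4. Expected counts: 224×1/4 = 56, 224×2/4 = 112, 224×1/4 = 56.
cat         O        E   (O−E)²/E
AA         63       56     0.8750
Aa        101      112     1.0804
aa         60       56     0.2857
Sum = 2.241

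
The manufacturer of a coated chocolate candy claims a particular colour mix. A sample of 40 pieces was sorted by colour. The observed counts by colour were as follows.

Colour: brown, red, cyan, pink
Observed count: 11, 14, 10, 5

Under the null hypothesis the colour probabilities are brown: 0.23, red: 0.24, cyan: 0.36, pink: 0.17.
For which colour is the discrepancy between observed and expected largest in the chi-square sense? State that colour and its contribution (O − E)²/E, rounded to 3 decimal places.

red, 2.017

Expected counts E_i = n·p_i: 40×0.23 = 9.2, 40×0.24 = 9.6, 40×0.36 = 14.4, 40×0.17 = 6.8.
brown: (11 − 9.2)²/9.2 = 3.24/9.2 = 0.3522
red: (14 − 9.6)²/9.6 = 19.36/9.6 = 2.0167
cyan: (10 − 14.4)²/14.4 = 19.36/14.4 = 1.3444
pink: (5 − 6.8)²/6.8 = 3.24/6.8 = 0.4765
The largest term is for red: 2.017.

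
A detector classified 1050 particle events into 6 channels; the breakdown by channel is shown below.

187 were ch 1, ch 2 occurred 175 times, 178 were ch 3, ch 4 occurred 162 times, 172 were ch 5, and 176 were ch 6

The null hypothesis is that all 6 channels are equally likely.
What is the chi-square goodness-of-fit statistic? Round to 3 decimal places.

Expected count for each of the 6 categories: 1050/6 = 175.
ch 1: (187 − 175)²/175 = 144/175 = 0.8229
ch 2: (175 − 175)²/175 = 0/175 = 0.0000
ch 3: (178 − 175)²/175 = 9/175 = 0.0514
ch 4: (162 − 175)²/175 = 169/175 = 0.9657
ch 5: (172 − 175)²/175 = 9/175 = 0.0514
ch 6: (176 − 175)²/175 = 1/175 = 0.0057
Sum = 1.897

1.897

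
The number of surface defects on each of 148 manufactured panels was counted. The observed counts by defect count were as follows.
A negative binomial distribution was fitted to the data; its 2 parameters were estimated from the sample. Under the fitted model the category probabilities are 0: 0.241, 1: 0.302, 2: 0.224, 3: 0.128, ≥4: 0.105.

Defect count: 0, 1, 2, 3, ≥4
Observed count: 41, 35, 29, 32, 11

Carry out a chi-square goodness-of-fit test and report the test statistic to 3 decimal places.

13.745

Expected counts E_i = n·p_i: 148×0.241 = 35.668, 148×0.302 = 44.696, 148×0.224 = 33.152, 148×0.128 = 18.944, 148×0.105 = 15.54.
cat         O        E   (O−E)²/E
0          41   35.668     0.7971
1          35   44.696     2.1034
2          29   33.152     0.5200
3          32   18.944     8.9981
≥4         11    15.54     1.3264
Sum = 13.745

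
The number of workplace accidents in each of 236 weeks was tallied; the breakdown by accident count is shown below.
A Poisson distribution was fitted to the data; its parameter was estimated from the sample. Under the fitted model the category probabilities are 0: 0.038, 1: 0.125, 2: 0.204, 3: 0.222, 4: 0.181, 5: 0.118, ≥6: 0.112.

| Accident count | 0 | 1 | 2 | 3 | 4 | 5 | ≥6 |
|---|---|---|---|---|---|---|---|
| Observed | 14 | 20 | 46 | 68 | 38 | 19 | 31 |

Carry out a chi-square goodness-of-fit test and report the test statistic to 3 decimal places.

14.749

Expected counts E_i = n·p_i: 236×0.038 = 8.968, 236×0.125 = 29.5, 236×0.204 = 48.144, 236×0.222 = 52.392, 236×0.181 = 42.716, 236×0.118 = 27.848, 236×0.112 = 26.432.
0: (14 − 8.968)²/8.968 = 25.321024/8.968 = 2.8235
1: (20 − 29.5)²/29.5 = 90.25/29.5 = 3.0593
2: (46 − 48.144)²/48.144 = 4.596736/48.144 = 0.0955
3: (68 − 52.392)²/52.392 = 243.609664/52.392 = 4.6497
4: (38 − 42.716)²/42.716 = 22.240656/42.716 = 0.5207
5: (19 − 27.848)²/27.848 = 78.287104/27.848 = 2.8112
≥6: (31 − 26.432)²/26.432 = 20.866624/26.432 = 0.7894
Sum = 14.749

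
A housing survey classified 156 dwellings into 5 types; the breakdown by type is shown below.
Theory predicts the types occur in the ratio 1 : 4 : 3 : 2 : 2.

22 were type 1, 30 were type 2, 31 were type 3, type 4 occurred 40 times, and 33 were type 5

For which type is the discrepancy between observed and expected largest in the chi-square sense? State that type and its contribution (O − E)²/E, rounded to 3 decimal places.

Ratio total = 12. Expected counts: 156×1/12 = 13, 156×4/12 = 52, 156×3/12 = 39, 156×2/12 = 26, 156×2/12 = 26.
cat         O        E   (O−E)²/E
type 1     22       13     6.2308
type 2     30       52     9.3077
type 3     31       39     1.6410
type 4     40       26     7.5385
type 5     33       26     1.8846
The largest term is for type 2: 9.308.

type 2, 9.308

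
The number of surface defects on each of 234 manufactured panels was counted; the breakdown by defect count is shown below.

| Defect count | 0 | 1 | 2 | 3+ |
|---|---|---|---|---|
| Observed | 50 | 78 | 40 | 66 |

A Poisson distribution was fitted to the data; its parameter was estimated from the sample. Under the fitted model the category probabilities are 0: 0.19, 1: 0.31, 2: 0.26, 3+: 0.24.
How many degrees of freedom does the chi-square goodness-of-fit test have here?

2

There are k = 4 categories and 1 parameter estimated from the data, so df = 4 − 1 − 1 = 2.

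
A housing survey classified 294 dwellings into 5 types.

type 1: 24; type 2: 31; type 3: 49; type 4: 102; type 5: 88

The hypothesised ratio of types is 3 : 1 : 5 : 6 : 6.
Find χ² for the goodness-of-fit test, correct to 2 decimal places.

Ratio total = 21. Expected counts: 294×3/21 = 42, 294×1/21 = 14, 294×5/21 = 70, 294×6/21 = 84, 294×6/21 = 84.
χ² = (24−42)²/42 + (31−14)²/14 + (49−70)²/70 + (102−84)²/84 + (88−84)²/84
   = 7.714 + 20.643 + 6.300 + 3.857 + 0.190
Sum = 38.70

38.70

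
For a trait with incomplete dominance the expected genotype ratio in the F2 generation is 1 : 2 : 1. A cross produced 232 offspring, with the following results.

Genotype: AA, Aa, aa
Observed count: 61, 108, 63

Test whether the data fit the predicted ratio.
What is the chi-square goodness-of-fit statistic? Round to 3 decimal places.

1.138

Ratio total = 4. Expected counts: 232×1/4 = 58, 232×2/4 = 116, 232×1/4 = 58.
χ² = (61−58)²/58 + (108−116)²/116 + (63−58)²/58
   = 0.1552 + 0.5517 + 0.4310
Sum = 1.138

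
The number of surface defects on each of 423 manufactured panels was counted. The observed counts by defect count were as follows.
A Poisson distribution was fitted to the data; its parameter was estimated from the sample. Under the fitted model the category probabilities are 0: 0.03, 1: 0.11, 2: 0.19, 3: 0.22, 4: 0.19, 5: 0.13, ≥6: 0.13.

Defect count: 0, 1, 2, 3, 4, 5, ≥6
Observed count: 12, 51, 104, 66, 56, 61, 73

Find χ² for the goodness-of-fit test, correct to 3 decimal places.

29.228

Expected counts E_i = n·p_i: 423×0.03 = 12.69, 423×0.11 = 46.53, 423×0.19 = 80.37, 423×0.22 = 93.06, 423×0.19 = 80.37, 423×0.13 = 54.99, 423×0.13 = 54.99.
0: (12 − 12.69)²/12.69 = 0.4761/12.69 = 0.0375
1: (51 − 46.53)²/46.53 = 19.9809/46.53 = 0.4294
2: (104 − 80.37)²/80.37 = 558.3769/80.37 = 6.9476
3: (66 − 93.06)²/93.06 = 732.2436/93.06 = 7.8685
4: (56 − 80.37)²/80.37 = 593.8969/80.37 = 7.3895
5: (61 − 54.99)²/54.99 = 36.1201/54.99 = 0.6568
≥6: (73 − 54.99)²/54.99 = 324.3601/54.99 = 5.8985
Sum = 29.228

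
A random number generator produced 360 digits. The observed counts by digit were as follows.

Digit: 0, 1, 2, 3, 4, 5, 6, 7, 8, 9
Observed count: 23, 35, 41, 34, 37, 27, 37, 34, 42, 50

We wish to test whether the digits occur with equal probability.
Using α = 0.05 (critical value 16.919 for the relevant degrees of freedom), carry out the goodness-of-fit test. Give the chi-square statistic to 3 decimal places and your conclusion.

14.389; do not reject

Expected count for each of the 10 categories: 360/10 = 36.
cat         O        E   (O−E)²/E
0          23       36     4.6944
1          35       36     0.0278
2          41       36     0.6944
3          34       36     0.1111
4          37       36     0.0278
5          27       36     2.2500
6          37       36     0.0278
7          34       36     0.1111
8          42       36     1.0000
9          50       36     5.4444
Sum = 14.389
df = 9. Since 14.389 < 16.919, we do not reject H₀.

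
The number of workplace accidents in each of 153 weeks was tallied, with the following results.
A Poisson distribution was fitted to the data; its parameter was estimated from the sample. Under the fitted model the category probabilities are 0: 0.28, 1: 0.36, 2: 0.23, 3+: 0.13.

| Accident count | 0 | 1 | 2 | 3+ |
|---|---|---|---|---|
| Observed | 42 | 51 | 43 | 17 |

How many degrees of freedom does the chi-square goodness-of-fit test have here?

There are k = 4 categories and 1 parameter estimated from the data, so df = 4 − 1 − 1 = 2.

2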